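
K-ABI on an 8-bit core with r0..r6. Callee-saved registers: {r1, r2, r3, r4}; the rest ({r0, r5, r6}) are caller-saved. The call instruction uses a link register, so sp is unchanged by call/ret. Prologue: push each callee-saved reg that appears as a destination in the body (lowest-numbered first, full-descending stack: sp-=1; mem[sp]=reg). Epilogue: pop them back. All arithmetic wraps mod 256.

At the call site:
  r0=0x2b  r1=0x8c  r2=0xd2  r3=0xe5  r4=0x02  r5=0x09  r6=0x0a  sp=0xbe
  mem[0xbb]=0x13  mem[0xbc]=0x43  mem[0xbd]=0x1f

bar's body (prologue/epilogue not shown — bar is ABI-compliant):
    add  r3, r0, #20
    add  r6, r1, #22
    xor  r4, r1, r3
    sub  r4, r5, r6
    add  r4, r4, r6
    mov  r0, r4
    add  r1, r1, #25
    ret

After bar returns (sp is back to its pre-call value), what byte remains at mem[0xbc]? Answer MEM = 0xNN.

prologue: push r1 -> mem[0xbd]=0x8c, sp=0xbd
prologue: push r3 -> mem[0xbc]=0xe5, sp=0xbc
prologue: push r4 -> mem[0xbb]=0x02, sp=0xbb
body[0] add  r3, r0, #20 -> r3=0x3f
body[1] add  r6, r1, #22 -> r6=0xa2
body[2] xor  r4, r1, r3 -> r4=0xb3
body[3] sub  r4, r5, r6 -> r4=0x67
body[4] add  r4, r4, r6 -> r4=0x09
body[5] mov  r0, r4 -> r0=0x09
body[6] add  r1, r1, #25 -> r1=0xa5
epilogue: pop r4=0x02, sp=0xbc
epilogue: pop r3=0xe5, sp=0xbd
epilogue: pop r1=0x8c, sp=0xbe
prologue pushed ['r1', 'r3', 'r4'] at ['0xbd', '0xbc', '0xbb']

MEM = 0xe5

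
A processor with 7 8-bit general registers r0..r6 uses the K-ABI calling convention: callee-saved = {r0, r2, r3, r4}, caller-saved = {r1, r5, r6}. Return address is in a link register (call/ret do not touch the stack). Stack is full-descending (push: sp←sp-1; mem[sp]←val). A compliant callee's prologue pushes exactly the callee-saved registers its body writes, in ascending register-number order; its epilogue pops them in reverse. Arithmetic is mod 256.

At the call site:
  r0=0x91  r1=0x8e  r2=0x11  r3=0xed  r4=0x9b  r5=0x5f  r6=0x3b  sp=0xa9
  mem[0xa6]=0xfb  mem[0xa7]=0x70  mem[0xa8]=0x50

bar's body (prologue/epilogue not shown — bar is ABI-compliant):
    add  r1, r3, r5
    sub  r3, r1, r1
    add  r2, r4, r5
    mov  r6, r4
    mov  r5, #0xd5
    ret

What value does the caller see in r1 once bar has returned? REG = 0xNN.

prologue: push r2 → mem[0xa8]=0x11, sp=0xa8
prologue: push r3 → mem[0xa7]=0xed, sp=0xa7
body[0] add  r1, r3, r5 → r1=0x4c
body[1] sub  r3, r1, r1 → r3=0x00
body[2] add  r2, r4, r5 → r2=0xfa
body[3] mov  r6, r4 → r6=0x9b
body[4] mov  r5, #0xd5 → r5=0xd5
epilogue: pop r3=0xed, sp=0xa8
epilogue: pop r2=0x11, sp=0xa9
r1 is caller-saved → body value

REG = 0x4c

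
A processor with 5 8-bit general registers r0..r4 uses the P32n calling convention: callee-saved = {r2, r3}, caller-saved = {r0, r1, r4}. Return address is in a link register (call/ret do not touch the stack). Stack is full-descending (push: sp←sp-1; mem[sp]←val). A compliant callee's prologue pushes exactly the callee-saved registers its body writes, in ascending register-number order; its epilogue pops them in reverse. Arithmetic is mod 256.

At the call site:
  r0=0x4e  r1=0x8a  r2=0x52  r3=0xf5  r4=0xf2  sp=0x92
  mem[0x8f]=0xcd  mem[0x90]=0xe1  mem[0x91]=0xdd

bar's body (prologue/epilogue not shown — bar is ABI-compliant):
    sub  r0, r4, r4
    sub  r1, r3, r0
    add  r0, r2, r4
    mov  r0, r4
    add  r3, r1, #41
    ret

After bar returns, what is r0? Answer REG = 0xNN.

prologue: push r3 -> mem[0x91]=0xf5, sp=0x91
body[0] sub  r0, r4, r4 -> r0=0x00
body[1] sub  r1, r3, r0 -> r1=0xf5
body[2] add  r0, r2, r4 -> r0=0x44
body[3] mov  r0, r4 -> r0=0xf2
body[4] add  r3, r1, #41 -> r3=0x1e
epilogue: pop r3=0xf5, sp=0x92
r0 is caller-saved -> body value

REG = 0xf2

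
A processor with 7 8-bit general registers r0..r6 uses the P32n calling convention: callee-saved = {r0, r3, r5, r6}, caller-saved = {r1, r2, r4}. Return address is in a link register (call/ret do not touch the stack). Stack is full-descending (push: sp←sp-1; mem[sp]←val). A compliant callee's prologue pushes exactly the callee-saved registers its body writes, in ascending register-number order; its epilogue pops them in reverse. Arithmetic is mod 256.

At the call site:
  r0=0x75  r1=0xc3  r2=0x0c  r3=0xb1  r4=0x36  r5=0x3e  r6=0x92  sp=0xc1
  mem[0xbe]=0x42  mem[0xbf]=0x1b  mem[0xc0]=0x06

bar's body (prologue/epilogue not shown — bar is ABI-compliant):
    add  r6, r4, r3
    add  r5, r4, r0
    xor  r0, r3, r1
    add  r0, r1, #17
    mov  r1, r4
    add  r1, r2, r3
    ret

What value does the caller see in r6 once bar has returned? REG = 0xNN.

prologue: push r0 → mem[0xc0]=0x75, sp=0xc0
prologue: push r5 → mem[0xbf]=0x3e, sp=0xbf
prologue: push r6 → mem[0xbe]=0x92, sp=0xbe
body[0] add  r6, r4, r3 → r6=0xe7
body[1] add  r5, r4, r0 → r5=0xab
body[2] xor  r0, r3, r1 → r0=0x72
body[3] add  r0, r1, #17 → r0=0xd4
body[4] mov  r1, r4 → r1=0x36
body[5] add  r1, r2, r3 → r1=0xbd
epilogue: pop r6=0x92, sp=0xbf
epilogue: pop r5=0x3e, sp=0xc0
epilogue: pop r0=0x75, sp=0xc1
r6 is callee-saved → restored

REG = 0x92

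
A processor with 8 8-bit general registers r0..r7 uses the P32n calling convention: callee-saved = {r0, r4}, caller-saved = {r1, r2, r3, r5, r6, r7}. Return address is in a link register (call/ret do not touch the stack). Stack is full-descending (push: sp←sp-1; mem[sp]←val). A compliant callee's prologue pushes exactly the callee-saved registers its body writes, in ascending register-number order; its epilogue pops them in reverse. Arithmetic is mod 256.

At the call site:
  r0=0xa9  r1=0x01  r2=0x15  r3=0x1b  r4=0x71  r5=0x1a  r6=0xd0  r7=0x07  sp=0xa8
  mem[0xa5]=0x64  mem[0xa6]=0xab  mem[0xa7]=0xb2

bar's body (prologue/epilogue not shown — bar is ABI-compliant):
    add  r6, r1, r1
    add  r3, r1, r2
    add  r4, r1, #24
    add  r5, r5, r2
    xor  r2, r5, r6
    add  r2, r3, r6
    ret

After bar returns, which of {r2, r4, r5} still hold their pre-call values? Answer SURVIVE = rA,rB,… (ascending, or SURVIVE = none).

prologue: push r4 -> mem[0xa7]=0x71, sp=0xa7
body[0] add  r6, r1, r1 -> r6=0x02
body[1] add  r3, r1, r2 -> r3=0x16
body[2] add  r4, r1, #24 -> r4=0x19
body[3] add  r5, r5, r2 -> r5=0x2f
body[4] xor  r2, r5, r6 -> r2=0x2d
body[5] add  r2, r3, r6 -> r2=0x18
epilogue: pop r4=0x71, sp=0xa8
r2: caller-saved, written=True
r4: callee-saved, written=True
r5: caller-saved, written=True

SURVIVE = r4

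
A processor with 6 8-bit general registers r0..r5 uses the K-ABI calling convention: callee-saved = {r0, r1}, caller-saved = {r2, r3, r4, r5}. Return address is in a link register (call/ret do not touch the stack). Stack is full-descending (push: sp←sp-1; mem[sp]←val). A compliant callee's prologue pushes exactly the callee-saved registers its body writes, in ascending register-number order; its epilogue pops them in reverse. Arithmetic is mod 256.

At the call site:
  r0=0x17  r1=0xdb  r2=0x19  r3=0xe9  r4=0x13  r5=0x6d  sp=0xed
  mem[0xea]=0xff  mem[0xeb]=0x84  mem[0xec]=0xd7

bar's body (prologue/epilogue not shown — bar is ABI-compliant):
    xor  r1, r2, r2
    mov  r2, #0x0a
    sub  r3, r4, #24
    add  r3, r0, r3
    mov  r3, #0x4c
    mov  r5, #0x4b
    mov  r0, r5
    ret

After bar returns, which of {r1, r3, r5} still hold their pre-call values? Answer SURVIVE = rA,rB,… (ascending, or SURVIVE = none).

prologue: push r0 → mem[0xec]=0x17, sp=0xec
prologue: push r1 → mem[0xeb]=0xdb, sp=0xeb
body[0] xor  r1, r2, r2 → r1=0x00
body[1] mov  r2, #0x0a → r2=0x0a
body[2] sub  r3, r4, #24 → r3=0xfb
body[3] add  r3, r0, r3 → r3=0x12
body[4] mov  r3, #0x4c → r3=0x4c
body[5] mov  r5, #0x4b → r5=0x4b
body[6] mov  r0, r5 → r0=0x4b
epilogue: pop r1=0xdb, sp=0xec
epilogue: pop r0=0x17, sp=0xed
r1: callee-saved, written=True
r3: caller-saved, written=True
r5: caller-saved, written=True

SURVIVE = r1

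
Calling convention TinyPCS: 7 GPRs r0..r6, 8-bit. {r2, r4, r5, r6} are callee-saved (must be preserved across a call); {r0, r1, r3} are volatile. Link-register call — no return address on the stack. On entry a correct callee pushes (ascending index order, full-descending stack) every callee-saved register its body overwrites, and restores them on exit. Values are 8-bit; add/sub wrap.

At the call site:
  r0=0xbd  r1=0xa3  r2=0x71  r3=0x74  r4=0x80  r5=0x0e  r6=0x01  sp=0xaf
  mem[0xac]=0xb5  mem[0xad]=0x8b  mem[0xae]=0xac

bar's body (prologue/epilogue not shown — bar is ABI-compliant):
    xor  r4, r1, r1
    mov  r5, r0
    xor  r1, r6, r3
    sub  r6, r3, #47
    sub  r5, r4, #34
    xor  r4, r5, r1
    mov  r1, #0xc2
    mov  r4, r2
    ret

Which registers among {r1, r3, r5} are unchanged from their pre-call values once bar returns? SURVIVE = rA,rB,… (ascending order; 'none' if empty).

SURVIVE = r3,r5

prologue: push r4 → mem[0xae]=0x80, sp=0xae
prologue: push r5 → mem[0xad]=0x0e, sp=0xad
prologue: push r6 → mem[0xac]=0x01, sp=0xac
body[0] xor  r4, r1, r1 → r4=0x00
body[1] mov  r5, r0 → r5=0xbd
body[2] xor  r1, r6, r3 → r1=0x75
body[3] sub  r6, r3, #47 → r6=0x45
body[4] sub  r5, r4, #34 → r5=0xde
body[5] xor  r4, r5, r1 → r4=0xab
body[6] mov  r1, #0xc2 → r1=0xc2
body[7] mov  r4, r2 → r4=0x71
epilogue: pop r6=0x01, sp=0xad
epilogue: pop r5=0x0e, sp=0xae
epilogue: pop r4=0x80, sp=0xaf
r1: caller-saved, written=True
r3: caller-saved, written=False
r5: callee-saved, written=True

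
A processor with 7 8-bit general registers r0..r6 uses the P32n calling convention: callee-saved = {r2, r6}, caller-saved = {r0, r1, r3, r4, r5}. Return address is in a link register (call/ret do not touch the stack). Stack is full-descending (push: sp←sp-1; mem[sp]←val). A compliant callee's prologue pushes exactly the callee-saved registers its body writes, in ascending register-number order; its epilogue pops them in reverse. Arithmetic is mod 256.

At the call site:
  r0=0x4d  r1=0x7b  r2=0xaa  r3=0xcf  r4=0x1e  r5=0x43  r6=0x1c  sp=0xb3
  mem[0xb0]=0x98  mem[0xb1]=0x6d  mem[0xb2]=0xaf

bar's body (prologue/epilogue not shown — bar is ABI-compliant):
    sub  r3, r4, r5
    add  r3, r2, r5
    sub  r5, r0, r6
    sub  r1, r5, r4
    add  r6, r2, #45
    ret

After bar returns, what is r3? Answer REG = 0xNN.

REG = 0xed

prologue: push r6 → mem[0xb2]=0x1c, sp=0xb2
body[0] sub  r3, r4, r5 → r3=0xdb
body[1] add  r3, r2, r5 → r3=0xed
body[2] sub  r5, r0, r6 → r5=0x31
body[3] sub  r1, r5, r4 → r1=0x13
body[4] add  r6, r2, #45 → r6=0xd7
epilogue: pop r6=0x1c, sp=0xb3
r3 is caller-saved → body value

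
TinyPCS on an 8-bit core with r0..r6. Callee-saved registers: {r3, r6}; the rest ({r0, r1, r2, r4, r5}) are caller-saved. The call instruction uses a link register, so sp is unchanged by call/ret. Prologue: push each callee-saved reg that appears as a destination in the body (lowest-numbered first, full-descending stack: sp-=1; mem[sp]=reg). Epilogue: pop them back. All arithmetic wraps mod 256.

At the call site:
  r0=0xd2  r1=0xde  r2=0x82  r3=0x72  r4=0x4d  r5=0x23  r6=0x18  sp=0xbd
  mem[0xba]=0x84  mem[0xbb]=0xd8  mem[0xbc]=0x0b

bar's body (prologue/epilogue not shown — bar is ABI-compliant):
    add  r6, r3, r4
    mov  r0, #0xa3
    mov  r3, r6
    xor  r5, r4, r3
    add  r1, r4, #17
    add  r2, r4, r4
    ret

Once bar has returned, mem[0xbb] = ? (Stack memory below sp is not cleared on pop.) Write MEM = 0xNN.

prologue: push r3 -> mem[0xbc]=0x72, sp=0xbc
prologue: push r6 -> mem[0xbb]=0x18, sp=0xbb
body[0] add  r6, r3, r4 -> r6=0xbf
body[1] mov  r0, #0xa3 -> r0=0xa3
body[2] mov  r3, r6 -> r3=0xbf
body[3] xor  r5, r4, r3 -> r5=0xf2
body[4] add  r1, r4, #17 -> r1=0x5e
body[5] add  r2, r4, r4 -> r2=0x9a
epilogue: pop r6=0x18, sp=0xbc
epilogue: pop r3=0x72, sp=0xbd
prologue pushed ['r3', 'r6'] at ['0xbc', '0xbb']

MEM = 0x18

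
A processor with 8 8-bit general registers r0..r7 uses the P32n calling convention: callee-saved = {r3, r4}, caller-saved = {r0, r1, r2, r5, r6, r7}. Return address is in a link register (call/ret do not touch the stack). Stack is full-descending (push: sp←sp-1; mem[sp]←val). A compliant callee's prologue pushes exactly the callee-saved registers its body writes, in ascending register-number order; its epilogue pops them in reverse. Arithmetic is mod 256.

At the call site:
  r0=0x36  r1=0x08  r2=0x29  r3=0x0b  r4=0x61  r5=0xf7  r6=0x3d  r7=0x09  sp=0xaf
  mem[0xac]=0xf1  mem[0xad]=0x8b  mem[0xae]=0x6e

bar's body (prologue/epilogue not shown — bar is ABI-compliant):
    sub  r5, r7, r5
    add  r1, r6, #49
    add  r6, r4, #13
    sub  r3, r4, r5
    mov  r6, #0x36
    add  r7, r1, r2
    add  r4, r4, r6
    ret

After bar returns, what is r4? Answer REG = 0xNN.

REG = 0x61

prologue: push r3 -> mem[0xae]=0x0b, sp=0xae
prologue: push r4 -> mem[0xad]=0x61, sp=0xad
body[0] sub  r5, r7, r5 -> r5=0x12
body[1] add  r1, r6, #49 -> r1=0x6e
body[2] add  r6, r4, #13 -> r6=0x6e
body[3] sub  r3, r4, r5 -> r3=0x4f
body[4] mov  r6, #0x36 -> r6=0x36
body[5] add  r7, r1, r2 -> r7=0x97
body[6] add  r4, r4, r6 -> r4=0x97
epilogue: pop r4=0x61, sp=0xae
epilogue: pop r3=0x0b, sp=0xaf
r4 is callee-saved -> restored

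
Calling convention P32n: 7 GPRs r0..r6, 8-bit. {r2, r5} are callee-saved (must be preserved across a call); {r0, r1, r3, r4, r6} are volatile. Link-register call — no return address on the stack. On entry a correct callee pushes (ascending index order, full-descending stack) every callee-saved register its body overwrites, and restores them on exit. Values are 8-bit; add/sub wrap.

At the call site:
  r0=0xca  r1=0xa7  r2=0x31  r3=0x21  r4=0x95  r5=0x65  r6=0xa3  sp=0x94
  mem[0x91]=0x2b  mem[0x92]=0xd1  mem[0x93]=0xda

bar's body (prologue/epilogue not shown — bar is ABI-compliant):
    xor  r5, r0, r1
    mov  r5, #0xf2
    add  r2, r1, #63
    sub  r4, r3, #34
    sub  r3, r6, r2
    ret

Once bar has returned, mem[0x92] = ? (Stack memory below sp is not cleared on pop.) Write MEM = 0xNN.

prologue: push r2 → mem[0x93]=0x31, sp=0x93
prologue: push r5 → mem[0x92]=0x65, sp=0x92
body[0] xor  r5, r0, r1 → r5=0x6d
body[1] mov  r5, #0xf2 → r5=0xf2
body[2] add  r2, r1, #63 → r2=0xe6
body[3] sub  r4, r3, #34 → r4=0xff
body[4] sub  r3, r6, r2 → r3=0xbd
epilogue: pop r5=0x65, sp=0x93
epilogue: pop r2=0x31, sp=0x94
prologue pushed ['r2', 'r5'] at ['0x93', '0x92']

MEM = 0x65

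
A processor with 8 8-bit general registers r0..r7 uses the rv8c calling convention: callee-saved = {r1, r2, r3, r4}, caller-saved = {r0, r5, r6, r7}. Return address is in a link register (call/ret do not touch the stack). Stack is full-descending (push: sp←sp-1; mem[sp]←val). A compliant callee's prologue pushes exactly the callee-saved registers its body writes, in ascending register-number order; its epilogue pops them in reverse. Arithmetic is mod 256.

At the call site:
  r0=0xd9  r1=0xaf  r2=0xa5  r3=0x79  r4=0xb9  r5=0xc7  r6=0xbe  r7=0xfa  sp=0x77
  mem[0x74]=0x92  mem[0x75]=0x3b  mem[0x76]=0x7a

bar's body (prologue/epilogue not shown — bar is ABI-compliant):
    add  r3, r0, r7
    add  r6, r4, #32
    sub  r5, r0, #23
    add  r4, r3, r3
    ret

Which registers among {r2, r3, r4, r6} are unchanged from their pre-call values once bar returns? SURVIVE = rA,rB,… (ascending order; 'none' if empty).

prologue: push r3 → mem[0x76]=0x79, sp=0x76
prologue: push r4 → mem[0x75]=0xb9, sp=0x75
body[0] add  r3, r0, r7 → r3=0xd3
body[1] add  r6, r4, #32 → r6=0xd9
body[2] sub  r5, r0, #23 → r5=0xc2
body[3] add  r4, r3, r3 → r4=0xa6
epilogue: pop r4=0xb9, sp=0x76
epilogue: pop r3=0x79, sp=0x77
r2: callee-saved, written=False
r3: callee-saved, written=True
r4: callee-saved, written=True
r6: caller-saved, written=True

SURVIVE = r2,r3,r4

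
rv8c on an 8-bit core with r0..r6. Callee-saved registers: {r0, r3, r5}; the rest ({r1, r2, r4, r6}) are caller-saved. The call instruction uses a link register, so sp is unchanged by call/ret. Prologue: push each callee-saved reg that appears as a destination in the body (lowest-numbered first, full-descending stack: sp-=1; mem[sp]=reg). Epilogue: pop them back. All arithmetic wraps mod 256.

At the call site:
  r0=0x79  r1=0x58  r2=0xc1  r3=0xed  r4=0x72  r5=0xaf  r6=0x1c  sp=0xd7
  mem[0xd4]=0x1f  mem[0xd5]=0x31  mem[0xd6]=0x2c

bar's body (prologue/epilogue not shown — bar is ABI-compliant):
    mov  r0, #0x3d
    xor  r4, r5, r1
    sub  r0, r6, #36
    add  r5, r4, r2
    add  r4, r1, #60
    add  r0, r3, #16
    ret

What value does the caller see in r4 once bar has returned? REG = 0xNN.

REG = 0x94

prologue: push r0 -> mem[0xd6]=0x79, sp=0xd6
prologue: push r5 -> mem[0xd5]=0xaf, sp=0xd5
body[0] mov  r0, #0x3d -> r0=0x3d
body[1] xor  r4, r5, r1 -> r4=0xf7
body[2] sub  r0, r6, #36 -> r0=0xf8
body[3] add  r5, r4, r2 -> r5=0xb8
body[4] add  r4, r1, #60 -> r4=0x94
body[5] add  r0, r3, #16 -> r0=0xfd
epilogue: pop r5=0xaf, sp=0xd6
epilogue: pop r0=0x79, sp=0xd7
r4 is caller-saved -> body value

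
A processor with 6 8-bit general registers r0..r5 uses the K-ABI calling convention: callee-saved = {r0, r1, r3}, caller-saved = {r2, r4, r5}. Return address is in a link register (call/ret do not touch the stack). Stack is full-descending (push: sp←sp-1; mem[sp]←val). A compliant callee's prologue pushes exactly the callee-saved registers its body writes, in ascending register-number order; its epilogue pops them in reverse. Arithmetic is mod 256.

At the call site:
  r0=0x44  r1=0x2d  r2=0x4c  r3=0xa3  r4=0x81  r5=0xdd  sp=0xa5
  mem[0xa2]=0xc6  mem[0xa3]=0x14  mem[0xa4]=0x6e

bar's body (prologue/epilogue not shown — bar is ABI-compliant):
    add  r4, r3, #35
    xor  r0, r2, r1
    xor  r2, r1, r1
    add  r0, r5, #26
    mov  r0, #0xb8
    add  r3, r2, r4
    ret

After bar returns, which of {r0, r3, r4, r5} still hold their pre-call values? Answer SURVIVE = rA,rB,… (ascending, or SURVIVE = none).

SURVIVE = r0,r3,r5

prologue: push r0 → mem[0xa4]=0x44, sp=0xa4
prologue: push r3 → mem[0xa3]=0xa3, sp=0xa3
body[0] add  r4, r3, #35 → r4=0xc6
body[1] xor  r0, r2, r1 → r0=0x61
body[2] xor  r2, r1, r1 → r2=0x00
body[3] add  r0, r5, #26 → r0=0xf7
body[4] mov  r0, #0xb8 → r0=0xb8
body[5] add  r3, r2, r4 → r3=0xc6
epilogue: pop r3=0xa3, sp=0xa4
epilogue: pop r0=0x44, sp=0xa5
r0: callee-saved, written=True
r3: callee-saved, written=True
r4: caller-saved, written=True
r5: caller-saved, written=False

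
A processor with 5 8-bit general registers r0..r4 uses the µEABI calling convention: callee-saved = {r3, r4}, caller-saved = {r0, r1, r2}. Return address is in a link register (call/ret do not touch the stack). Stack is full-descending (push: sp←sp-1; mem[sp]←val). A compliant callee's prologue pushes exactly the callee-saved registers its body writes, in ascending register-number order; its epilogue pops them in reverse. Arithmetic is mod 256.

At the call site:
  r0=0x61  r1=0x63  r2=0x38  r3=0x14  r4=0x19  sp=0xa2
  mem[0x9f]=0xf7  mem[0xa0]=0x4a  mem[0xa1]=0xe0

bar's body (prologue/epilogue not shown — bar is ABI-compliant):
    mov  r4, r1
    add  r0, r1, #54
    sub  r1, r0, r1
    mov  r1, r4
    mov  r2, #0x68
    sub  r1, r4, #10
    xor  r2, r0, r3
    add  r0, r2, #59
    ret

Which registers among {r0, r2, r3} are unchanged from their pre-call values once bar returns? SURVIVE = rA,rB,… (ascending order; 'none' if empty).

SURVIVE = r3

prologue: push r4 -> mem[0xa1]=0x19, sp=0xa1
body[0] mov  r4, r1 -> r4=0x63
body[1] add  r0, r1, #54 -> r0=0x99
body[2] sub  r1, r0, r1 -> r1=0x36
body[3] mov  r1, r4 -> r1=0x63
body[4] mov  r2, #0x68 -> r2=0x68
body[5] sub  r1, r4, #10 -> r1=0x59
body[6] xor  r2, r0, r3 -> r2=0x8d
body[7] add  r0, r2, #59 -> r0=0xc8
epilogue: pop r4=0x19, sp=0xa2
r0: caller-saved, written=True
r2: caller-saved, written=True
r3: callee-saved, written=False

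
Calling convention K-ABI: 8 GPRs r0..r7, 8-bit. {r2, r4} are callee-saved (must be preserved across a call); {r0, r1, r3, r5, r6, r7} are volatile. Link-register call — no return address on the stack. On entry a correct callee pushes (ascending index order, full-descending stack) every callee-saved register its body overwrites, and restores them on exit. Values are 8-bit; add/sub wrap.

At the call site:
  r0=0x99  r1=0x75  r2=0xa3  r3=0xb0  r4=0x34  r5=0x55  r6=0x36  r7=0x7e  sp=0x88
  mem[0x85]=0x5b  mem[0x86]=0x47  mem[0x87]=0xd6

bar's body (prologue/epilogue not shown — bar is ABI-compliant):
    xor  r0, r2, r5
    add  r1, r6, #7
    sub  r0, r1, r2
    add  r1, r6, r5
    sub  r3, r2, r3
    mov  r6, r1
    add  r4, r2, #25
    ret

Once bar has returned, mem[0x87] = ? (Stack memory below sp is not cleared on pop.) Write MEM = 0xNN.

MEM = 0x34

prologue: push r4 -> mem[0x87]=0x34, sp=0x87
body[0] xor  r0, r2, r5 -> r0=0xf6
body[1] add  r1, r6, #7 -> r1=0x3d
body[2] sub  r0, r1, r2 -> r0=0x9a
body[3] add  r1, r6, r5 -> r1=0x8b
body[4] sub  r3, r2, r3 -> r3=0xf3
body[5] mov  r6, r1 -> r6=0x8b
body[6] add  r4, r2, #25 -> r4=0xbc
epilogue: pop r4=0x34, sp=0x88
prologue pushed ['r4'] at ['0x87']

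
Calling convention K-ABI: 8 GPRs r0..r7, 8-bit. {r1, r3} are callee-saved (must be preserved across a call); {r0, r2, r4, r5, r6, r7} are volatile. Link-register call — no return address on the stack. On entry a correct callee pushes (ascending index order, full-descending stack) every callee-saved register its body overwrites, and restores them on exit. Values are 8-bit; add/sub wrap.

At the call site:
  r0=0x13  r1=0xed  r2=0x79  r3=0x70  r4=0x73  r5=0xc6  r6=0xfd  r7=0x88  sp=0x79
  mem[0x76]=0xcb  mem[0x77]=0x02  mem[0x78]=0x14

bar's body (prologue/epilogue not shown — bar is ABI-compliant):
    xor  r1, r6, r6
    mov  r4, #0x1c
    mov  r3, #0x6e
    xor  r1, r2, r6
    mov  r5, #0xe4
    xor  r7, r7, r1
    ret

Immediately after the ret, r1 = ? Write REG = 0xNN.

prologue: push r1 → mem[0x78]=0xed, sp=0x78
prologue: push r3 → mem[0x77]=0x70, sp=0x77
body[0] xor  r1, r6, r6 → r1=0x00
body[1] mov  r4, #0x1c → r4=0x1c
body[2] mov  r3, #0x6e → r3=0x6e
body[3] xor  r1, r2, r6 → r1=0x84
body[4] mov  r5, #0xe4 → r5=0xe4
body[5] xor  r7, r7, r1 → r7=0x0c
epilogue: pop r3=0x70, sp=0x78
epilogue: pop r1=0xed, sp=0x79
r1 is callee-saved → restored

REG = 0xed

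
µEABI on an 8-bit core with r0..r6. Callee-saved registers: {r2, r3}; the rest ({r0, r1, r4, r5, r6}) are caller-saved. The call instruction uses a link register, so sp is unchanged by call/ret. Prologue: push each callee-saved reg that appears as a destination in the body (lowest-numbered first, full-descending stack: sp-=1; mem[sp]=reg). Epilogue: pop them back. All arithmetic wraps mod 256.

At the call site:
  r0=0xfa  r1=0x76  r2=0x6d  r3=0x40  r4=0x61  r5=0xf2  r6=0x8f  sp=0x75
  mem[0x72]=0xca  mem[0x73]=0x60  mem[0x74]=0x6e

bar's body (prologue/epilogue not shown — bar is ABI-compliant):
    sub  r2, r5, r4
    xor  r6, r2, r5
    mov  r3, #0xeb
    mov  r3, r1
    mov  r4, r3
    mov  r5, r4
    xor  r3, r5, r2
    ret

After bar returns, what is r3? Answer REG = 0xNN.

prologue: push r2 → mem[0x74]=0x6d, sp=0x74
prologue: push r3 → mem[0x73]=0x40, sp=0x73
body[0] sub  r2, r5, r4 → r2=0x91
body[1] xor  r6, r2, r5 → r6=0x63
body[2] mov  r3, #0xeb → r3=0xeb
body[3] mov  r3, r1 → r3=0x76
body[4] mov  r4, r3 → r4=0x76
body[5] mov  r5, r4 → r5=0x76
body[6] xor  r3, r5, r2 → r3=0xe7
epilogue: pop r3=0x40, sp=0x74
epilogue: pop r2=0x6d, sp=0x75
r3 is callee-saved → restored

REG = 0x40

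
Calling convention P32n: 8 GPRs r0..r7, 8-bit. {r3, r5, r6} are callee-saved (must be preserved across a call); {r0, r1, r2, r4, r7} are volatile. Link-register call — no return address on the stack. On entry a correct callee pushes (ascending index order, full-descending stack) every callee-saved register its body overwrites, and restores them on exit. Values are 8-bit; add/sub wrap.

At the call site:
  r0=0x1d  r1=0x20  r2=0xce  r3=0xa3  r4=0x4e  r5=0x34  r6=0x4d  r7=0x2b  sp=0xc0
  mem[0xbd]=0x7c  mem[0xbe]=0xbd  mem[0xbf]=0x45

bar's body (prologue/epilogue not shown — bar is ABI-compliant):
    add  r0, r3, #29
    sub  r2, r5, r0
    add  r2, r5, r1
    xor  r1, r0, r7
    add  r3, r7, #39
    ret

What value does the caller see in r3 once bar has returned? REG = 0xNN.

prologue: push r3 → mem[0xbf]=0xa3, sp=0xbf
body[0] add  r0, r3, #29 → r0=0xc0
body[1] sub  r2, r5, r0 → r2=0x74
body[2] add  r2, r5, r1 → r2=0x54
body[3] xor  r1, r0, r7 → r1=0xeb
body[4] add  r3, r7, #39 → r3=0x52
epilogue: pop r3=0xa3, sp=0xc0
r3 is callee-saved → restored

REG = 0xa3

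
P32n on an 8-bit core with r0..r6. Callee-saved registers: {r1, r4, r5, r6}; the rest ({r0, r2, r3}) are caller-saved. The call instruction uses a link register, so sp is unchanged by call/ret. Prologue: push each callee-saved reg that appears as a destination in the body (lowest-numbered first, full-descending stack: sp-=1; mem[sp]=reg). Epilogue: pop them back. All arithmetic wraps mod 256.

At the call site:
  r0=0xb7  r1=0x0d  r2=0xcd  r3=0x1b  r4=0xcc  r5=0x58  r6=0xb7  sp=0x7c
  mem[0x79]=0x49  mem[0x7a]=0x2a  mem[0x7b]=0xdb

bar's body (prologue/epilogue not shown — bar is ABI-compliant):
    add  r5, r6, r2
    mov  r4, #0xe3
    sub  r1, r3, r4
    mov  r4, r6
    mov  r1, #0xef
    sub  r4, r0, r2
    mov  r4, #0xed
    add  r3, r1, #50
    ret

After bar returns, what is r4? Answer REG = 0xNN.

REG = 0xcc

prologue: push r1 → mem[0x7b]=0x0d, sp=0x7b
prologue: push r4 → mem[0x7a]=0xcc, sp=0x7a
prologue: push r5 → mem[0x79]=0x58, sp=0x79
body[0] add  r5, r6, r2 → r5=0x84
body[1] mov  r4, #0xe3 → r4=0xe3
body[2] sub  r1, r3, r4 → r1=0x38
body[3] mov  r4, r6 → r4=0xb7
body[4] mov  r1, #0xef → r1=0xef
body[5] sub  r4, r0, r2 → r4=0xea
body[6] mov  r4, #0xed → r4=0xed
body[7] add  r3, r1, #50 → r3=0x21
epilogue: pop r5=0x58, sp=0x7a
epilogue: pop r4=0xcc, sp=0x7b
epilogue: pop r1=0x0d, sp=0x7c
r4 is callee-saved → restored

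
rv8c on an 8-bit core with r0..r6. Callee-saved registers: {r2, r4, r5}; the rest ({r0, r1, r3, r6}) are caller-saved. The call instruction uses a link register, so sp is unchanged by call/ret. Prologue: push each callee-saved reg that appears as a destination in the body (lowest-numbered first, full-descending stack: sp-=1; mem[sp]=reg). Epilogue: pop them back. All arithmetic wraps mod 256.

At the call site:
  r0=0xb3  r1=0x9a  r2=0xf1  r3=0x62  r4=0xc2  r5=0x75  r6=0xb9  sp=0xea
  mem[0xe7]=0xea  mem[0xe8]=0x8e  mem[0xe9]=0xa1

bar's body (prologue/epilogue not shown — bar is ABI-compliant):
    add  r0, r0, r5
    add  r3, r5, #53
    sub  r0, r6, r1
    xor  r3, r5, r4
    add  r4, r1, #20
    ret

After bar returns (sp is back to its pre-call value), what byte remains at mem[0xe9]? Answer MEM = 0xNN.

MEM = 0xc2

prologue: push r4 → mem[0xe9]=0xc2, sp=0xe9
body[0] add  r0, r0, r5 → r0=0x28
body[1] add  r3, r5, #53 → r3=0xaa
body[2] sub  r0, r6, r1 → r0=0x1f
body[3] xor  r3, r5, r4 → r3=0xb7
body[4] add  r4, r1, #20 → r4=0xae
epilogue: pop r4=0xc2, sp=0xea
prologue pushed ['r4'] at ['0xe9']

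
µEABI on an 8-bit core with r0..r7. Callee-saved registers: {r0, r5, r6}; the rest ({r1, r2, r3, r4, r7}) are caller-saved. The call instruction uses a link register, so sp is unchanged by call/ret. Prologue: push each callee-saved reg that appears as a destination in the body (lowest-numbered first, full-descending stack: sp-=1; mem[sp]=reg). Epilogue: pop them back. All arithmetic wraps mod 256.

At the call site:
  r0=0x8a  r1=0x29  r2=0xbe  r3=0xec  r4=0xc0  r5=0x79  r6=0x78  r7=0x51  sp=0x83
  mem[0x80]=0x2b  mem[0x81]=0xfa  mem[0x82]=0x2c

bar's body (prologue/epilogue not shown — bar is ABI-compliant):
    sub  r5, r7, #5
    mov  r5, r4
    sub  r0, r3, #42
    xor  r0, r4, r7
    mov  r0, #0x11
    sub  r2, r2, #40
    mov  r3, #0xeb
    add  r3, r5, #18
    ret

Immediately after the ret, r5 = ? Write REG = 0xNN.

prologue: push r0 -> mem[0x82]=0x8a, sp=0x82
prologue: push r5 -> mem[0x81]=0x79, sp=0x81
body[0] sub  r5, r7, #5 -> r5=0x4c
body[1] mov  r5, r4 -> r5=0xc0
body[2] sub  r0, r3, #42 -> r0=0xc2
body[3] xor  r0, r4, r7 -> r0=0x91
body[4] mov  r0, #0x11 -> r0=0x11
body[5] sub  r2, r2, #40 -> r2=0x96
body[6] mov  r3, #0xeb -> r3=0xeb
body[7] add  r3, r5, #18 -> r3=0xd2
epilogue: pop r5=0x79, sp=0x82
epilogue: pop r0=0x8a, sp=0x83
r5 is callee-saved -> restored

REG = 0x79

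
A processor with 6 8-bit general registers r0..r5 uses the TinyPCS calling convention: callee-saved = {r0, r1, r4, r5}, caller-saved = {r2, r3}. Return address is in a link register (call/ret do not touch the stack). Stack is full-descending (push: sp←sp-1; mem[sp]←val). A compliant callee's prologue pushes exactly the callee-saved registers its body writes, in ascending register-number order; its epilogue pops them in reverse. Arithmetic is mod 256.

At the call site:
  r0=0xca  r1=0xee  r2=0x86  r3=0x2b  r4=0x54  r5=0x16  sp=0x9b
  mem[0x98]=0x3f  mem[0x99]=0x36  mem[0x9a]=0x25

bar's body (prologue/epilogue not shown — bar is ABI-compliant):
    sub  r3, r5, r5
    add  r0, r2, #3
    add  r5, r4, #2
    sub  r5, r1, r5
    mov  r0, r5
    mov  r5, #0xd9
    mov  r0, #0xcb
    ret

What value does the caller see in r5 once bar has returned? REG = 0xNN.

REG = 0x16

prologue: push r0 → mem[0x9a]=0xca, sp=0x9a
prologue: push r5 → mem[0x99]=0x16, sp=0x99
body[0] sub  r3, r5, r5 → r3=0x00
body[1] add  r0, r2, #3 → r0=0x89
body[2] add  r5, r4, #2 → r5=0x56
body[3] sub  r5, r1, r5 → r5=0x98
body[4] mov  r0, r5 → r0=0x98
body[5] mov  r5, #0xd9 → r5=0xd9
body[6] mov  r0, #0xcb → r0=0xcb
epilogue: pop r5=0x16, sp=0x9a
epilogue: pop r0=0xca, sp=0x9b
r5 is callee-saved → restored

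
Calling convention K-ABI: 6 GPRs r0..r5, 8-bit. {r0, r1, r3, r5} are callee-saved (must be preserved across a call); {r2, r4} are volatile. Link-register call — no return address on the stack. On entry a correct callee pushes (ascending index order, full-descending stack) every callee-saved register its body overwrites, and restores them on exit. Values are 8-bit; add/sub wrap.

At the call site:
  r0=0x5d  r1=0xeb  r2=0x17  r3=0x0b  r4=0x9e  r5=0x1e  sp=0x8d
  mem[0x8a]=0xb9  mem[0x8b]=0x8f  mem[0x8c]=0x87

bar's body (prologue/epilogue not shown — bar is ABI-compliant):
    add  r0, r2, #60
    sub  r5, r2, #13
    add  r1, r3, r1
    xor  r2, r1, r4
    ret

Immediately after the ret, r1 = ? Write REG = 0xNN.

prologue: push r0 -> mem[0x8c]=0x5d, sp=0x8c
prologue: push r1 -> mem[0x8b]=0xeb, sp=0x8b
prologue: push r5 -> mem[0x8a]=0x1e, sp=0x8a
body[0] add  r0, r2, #60 -> r0=0x53
body[1] sub  r5, r2, #13 -> r5=0x0a
body[2] add  r1, r3, r1 -> r1=0xf6
body[3] xor  r2, r1, r4 -> r2=0x68
epilogue: pop r5=0x1e, sp=0x8b
epilogue: pop r1=0xeb, sp=0x8c
epilogue: pop r0=0x5d, sp=0x8d
r1 is callee-saved -> restored

REG = 0xeb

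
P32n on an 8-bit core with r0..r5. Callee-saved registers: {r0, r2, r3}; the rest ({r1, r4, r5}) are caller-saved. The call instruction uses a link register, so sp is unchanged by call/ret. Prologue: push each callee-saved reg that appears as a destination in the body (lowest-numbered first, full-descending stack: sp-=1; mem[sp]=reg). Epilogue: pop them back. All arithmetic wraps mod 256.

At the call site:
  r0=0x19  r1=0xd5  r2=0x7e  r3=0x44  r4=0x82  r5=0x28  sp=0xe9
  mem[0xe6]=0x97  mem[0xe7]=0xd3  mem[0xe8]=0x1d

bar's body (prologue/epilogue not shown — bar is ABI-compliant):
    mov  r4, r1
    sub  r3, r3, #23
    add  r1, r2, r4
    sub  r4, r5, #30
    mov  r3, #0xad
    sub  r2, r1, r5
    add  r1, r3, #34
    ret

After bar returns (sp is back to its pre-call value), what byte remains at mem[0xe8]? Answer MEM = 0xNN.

prologue: push r2 -> mem[0xe8]=0x7e, sp=0xe8
prologue: push r3 -> mem[0xe7]=0x44, sp=0xe7
body[0] mov  r4, r1 -> r4=0xd5
body[1] sub  r3, r3, #23 -> r3=0x2d
body[2] add  r1, r2, r4 -> r1=0x53
body[3] sub  r4, r5, #30 -> r4=0x0a
body[4] mov  r3, #0xad -> r3=0xad
body[5] sub  r2, r1, r5 -> r2=0x2b
body[6] add  r1, r3, #34 -> r1=0xcf
epilogue: pop r3=0x44, sp=0xe8
epilogue: pop r2=0x7e, sp=0xe9
prologue pushed ['r2', 'r3'] at ['0xe8', '0xe7']

MEM = 0x7e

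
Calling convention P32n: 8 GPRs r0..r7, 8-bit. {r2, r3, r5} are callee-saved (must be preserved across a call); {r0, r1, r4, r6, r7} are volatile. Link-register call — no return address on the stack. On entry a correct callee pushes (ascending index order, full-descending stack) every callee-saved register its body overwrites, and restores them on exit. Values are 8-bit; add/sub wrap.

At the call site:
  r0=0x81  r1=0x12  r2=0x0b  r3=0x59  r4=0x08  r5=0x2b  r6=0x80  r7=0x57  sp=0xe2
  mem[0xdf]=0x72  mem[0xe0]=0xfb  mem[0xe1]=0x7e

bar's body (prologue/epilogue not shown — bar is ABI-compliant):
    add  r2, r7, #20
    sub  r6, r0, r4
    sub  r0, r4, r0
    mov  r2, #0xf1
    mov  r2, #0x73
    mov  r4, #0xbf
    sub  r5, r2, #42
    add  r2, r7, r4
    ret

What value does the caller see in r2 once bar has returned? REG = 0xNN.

prologue: push r2 -> mem[0xe1]=0x0b, sp=0xe1
prologue: push r5 -> mem[0xe0]=0x2b, sp=0xe0
body[0] add  r2, r7, #20 -> r2=0x6b
body[1] sub  r6, r0, r4 -> r6=0x79
body[2] sub  r0, r4, r0 -> r0=0x87
body[3] mov  r2, #0xf1 -> r2=0xf1
body[4] mov  r2, #0x73 -> r2=0x73
body[5] mov  r4, #0xbf -> r4=0xbf
body[6] sub  r5, r2, #42 -> r5=0x49
body[7] add  r2, r7, r4 -> r2=0x16
epilogue: pop r5=0x2b, sp=0xe1
epilogue: pop r2=0x0b, sp=0xe2
r2 is callee-saved -> restored

REG = 0x0b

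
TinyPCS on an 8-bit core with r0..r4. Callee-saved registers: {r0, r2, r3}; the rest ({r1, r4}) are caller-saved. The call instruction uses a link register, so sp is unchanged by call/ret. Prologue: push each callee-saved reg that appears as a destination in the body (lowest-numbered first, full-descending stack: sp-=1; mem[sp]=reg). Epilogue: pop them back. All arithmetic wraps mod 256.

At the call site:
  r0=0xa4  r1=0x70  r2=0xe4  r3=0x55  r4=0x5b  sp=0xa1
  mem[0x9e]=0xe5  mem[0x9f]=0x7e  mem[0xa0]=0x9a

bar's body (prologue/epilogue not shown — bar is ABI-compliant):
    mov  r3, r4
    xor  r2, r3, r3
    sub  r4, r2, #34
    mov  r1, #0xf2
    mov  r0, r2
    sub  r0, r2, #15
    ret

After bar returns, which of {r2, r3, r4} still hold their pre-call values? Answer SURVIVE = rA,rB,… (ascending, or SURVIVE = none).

prologue: push r0 -> mem[0xa0]=0xa4, sp=0xa0
prologue: push r2 -> mem[0x9f]=0xe4, sp=0x9f
prologue: push r3 -> mem[0x9e]=0x55, sp=0x9e
body[0] mov  r3, r4 -> r3=0x5b
body[1] xor  r2, r3, r3 -> r2=0x00
body[2] sub  r4, r2, #34 -> r4=0xde
body[3] mov  r1, #0xf2 -> r1=0xf2
body[4] mov  r0, r2 -> r0=0x00
body[5] sub  r0, r2, #15 -> r0=0xf1
epilogue: pop r3=0x55, sp=0x9f
epilogue: pop r2=0xe4, sp=0xa0
epilogue: pop r0=0xa4, sp=0xa1
r2: callee-saved, written=True
r3: callee-saved, written=True
r4: caller-saved, written=True

SURVIVE = r2,r3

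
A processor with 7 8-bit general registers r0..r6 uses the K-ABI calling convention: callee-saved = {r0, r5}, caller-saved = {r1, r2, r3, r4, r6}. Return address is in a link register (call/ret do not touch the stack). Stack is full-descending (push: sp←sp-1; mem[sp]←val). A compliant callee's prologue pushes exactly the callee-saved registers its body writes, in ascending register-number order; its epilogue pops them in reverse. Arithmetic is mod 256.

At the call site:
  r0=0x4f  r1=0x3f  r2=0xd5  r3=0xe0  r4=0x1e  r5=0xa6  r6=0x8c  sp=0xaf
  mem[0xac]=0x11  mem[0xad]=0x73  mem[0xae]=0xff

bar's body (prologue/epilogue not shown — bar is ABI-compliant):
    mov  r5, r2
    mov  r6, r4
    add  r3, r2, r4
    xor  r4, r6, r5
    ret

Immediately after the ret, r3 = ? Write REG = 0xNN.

REG = 0xf3

prologue: push r5 -> mem[0xae]=0xa6, sp=0xae
body[0] mov  r5, r2 -> r5=0xd5
body[1] mov  r6, r4 -> r6=0x1e
body[2] add  r3, r2, r4 -> r3=0xf3
body[3] xor  r4, r6, r5 -> r4=0xcb
epilogue: pop r5=0xa6, sp=0xaf
r3 is caller-saved -> body value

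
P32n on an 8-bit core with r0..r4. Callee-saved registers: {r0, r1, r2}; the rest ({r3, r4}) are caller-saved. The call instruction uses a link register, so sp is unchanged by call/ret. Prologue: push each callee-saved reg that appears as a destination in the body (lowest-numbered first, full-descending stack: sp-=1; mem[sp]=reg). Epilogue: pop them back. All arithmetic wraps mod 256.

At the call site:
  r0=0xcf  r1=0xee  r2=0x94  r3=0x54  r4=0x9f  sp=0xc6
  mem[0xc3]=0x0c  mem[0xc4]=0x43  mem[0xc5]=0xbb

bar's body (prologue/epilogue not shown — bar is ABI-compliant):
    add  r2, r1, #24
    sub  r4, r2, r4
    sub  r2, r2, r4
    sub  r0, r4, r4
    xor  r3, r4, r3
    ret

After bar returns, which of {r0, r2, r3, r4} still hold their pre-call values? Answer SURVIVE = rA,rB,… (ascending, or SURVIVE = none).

SURVIVE = r0,r2

prologue: push r0 → mem[0xc5]=0xcf, sp=0xc5
prologue: push r2 → mem[0xc4]=0x94, sp=0xc4
body[0] add  r2, r1, #24 → r2=0x06
body[1] sub  r4, r2, r4 → r4=0x67
body[2] sub  r2, r2, r4 → r2=0x9f
body[3] sub  r0, r4, r4 → r0=0x00
body[4] xor  r3, r4, r3 → r3=0x33
epilogue: pop r2=0x94, sp=0xc5
epilogue: pop r0=0xcf, sp=0xc6
r0: callee-saved, written=True
r2: callee-saved, written=True
r3: caller-saved, written=True
r4: caller-saved, written=True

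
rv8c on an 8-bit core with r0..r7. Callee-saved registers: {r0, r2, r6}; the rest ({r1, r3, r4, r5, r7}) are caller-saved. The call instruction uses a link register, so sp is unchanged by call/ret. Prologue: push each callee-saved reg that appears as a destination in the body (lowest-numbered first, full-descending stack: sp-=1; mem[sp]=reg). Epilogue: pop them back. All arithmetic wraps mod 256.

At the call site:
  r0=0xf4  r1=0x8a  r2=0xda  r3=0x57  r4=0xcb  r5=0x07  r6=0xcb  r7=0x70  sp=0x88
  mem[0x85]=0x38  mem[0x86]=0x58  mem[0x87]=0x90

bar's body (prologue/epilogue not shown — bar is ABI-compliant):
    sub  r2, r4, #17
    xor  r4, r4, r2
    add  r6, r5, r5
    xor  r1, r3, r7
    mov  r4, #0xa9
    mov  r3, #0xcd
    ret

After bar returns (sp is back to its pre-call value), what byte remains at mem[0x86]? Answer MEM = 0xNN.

MEM = 0xcb

prologue: push r2 -> mem[0x87]=0xda, sp=0x87
prologue: push r6 -> mem[0x86]=0xcb, sp=0x86
body[0] sub  r2, r4, #17 -> r2=0xba
body[1] xor  r4, r4, r2 -> r4=0x71
body[2] add  r6, r5, r5 -> r6=0x0e
body[3] xor  r1, r3, r7 -> r1=0x27
body[4] mov  r4, #0xa9 -> r4=0xa9
body[5] mov  r3, #0xcd -> r3=0xcd
epilogue: pop r6=0xcb, sp=0x87
epilogue: pop r2=0xda, sp=0x88
prologue pushed ['r2', 'r6'] at ['0x87', '0x86']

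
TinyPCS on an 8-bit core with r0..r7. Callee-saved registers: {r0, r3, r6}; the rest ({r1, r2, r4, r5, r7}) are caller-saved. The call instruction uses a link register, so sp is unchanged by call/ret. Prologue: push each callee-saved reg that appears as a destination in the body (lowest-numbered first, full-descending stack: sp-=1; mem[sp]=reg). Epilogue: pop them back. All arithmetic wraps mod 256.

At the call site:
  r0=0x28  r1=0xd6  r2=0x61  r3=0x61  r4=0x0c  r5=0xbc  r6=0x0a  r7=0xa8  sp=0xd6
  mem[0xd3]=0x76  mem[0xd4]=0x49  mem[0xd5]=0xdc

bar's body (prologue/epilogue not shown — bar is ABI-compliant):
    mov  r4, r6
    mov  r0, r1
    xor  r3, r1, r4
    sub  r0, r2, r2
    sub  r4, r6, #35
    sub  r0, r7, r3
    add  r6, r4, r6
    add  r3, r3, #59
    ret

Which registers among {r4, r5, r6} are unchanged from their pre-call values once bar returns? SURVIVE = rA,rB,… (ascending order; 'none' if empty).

SURVIVE = r5,r6

prologue: push r0 → mem[0xd5]=0x28, sp=0xd5
prologue: push r3 → mem[0xd4]=0x61, sp=0xd4
prologue: push r6 → mem[0xd3]=0x0a, sp=0xd3
body[0] mov  r4, r6 → r4=0x0a
body[1] mov  r0, r1 → r0=0xd6
body[2] xor  r3, r1, r4 → r3=0xdc
body[3] sub  r0, r2, r2 → r0=0x00
body[4] sub  r4, r6, #35 → r4=0xe7
body[5] sub  r0, r7, r3 → r0=0xcc
body[6] add  r6, r4, r6 → r6=0xf1
body[7] add  r3, r3, #59 → r3=0x17
epilogue: pop r6=0x0a, sp=0xd4
epilogue: pop r3=0x61, sp=0xd5
epilogue: pop r0=0x28, sp=0xd6
r4: caller-saved, written=True
r5: caller-saved, written=False
r6: callee-saved, written=True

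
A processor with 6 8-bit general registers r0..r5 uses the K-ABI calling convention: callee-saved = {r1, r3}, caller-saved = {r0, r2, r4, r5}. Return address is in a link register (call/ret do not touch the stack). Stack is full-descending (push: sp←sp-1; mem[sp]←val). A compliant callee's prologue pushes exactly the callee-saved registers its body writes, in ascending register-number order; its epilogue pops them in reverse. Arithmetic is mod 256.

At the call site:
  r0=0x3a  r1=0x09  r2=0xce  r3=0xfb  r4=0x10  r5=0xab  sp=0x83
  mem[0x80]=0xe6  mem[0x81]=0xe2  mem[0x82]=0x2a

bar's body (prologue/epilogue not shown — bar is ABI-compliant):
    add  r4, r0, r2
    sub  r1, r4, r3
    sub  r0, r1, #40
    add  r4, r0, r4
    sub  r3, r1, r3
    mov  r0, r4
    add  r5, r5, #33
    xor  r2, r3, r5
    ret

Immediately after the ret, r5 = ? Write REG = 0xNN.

prologue: push r1 -> mem[0x82]=0x09, sp=0x82
prologue: push r3 -> mem[0x81]=0xfb, sp=0x81
body[0] add  r4, r0, r2 -> r4=0x08
body[1] sub  r1, r4, r3 -> r1=0x0d
body[2] sub  r0, r1, #40 -> r0=0xe5
body[3] add  r4, r0, r4 -> r4=0xed
body[4] sub  r3, r1, r3 -> r3=0x12
body[5] mov  r0, r4 -> r0=0xed
body[6] add  r5, r5, #33 -> r5=0xcc
body[7] xor  r2, r3, r5 -> r2=0xde
epilogue: pop r3=0xfb, sp=0x82
epilogue: pop r1=0x09, sp=0x83
r5 is caller-saved -> body value

REG = 0xcc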